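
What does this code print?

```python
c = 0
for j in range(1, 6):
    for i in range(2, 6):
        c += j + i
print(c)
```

j=1,i=2: c = 0+3 = 3
j=1,i=3: c = 3+4 = 7
j=1,i=4: c = 7+5 = 12
j=1,i=5: c = 12+6 = 18
j=2,i=2: c = 18+4 = 22
j=2,i=3: c = 22+5 = 27
j=2,i=4: c = 27+6 = 33
j=2,i=5: c = 33+7 = 40
j=3,i=2: c = 40+5 = 45
j=3,i=3: c = 45+6 = 51
j=3,i=4: c = 51+7 = 58
j=3,i=5: c = 58+8 = 66
j=4,i=2: c = 66+6 = 72
j=4,i=3: c = 72+7 = 79
j=4,i=4: c = 79+8 = 87
j=4,i=5: c = 87+9 = 96
j=5,i=2: c = 96+7 = 103
j=5,i=3: c = 103+8 = 111
j=5,i=4: c = 111+9 = 120
j=5,i=5: c = 120+10 = 130

130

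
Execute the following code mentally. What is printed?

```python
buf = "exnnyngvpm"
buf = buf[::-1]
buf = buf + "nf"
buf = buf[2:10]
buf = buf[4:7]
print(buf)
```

reverse → 'mpvgnynnxe'
+ 'nf' → 'mpvgnynnxenf'
slice [2:10] → 'vgnynnxe'
slice [4:7] → 'nnx'

nnx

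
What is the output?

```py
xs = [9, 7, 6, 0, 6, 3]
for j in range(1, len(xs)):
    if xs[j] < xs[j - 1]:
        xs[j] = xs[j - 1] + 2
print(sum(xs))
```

84

j=1: 7<9, xs[1] = 9+2 = 11 → [9, 11, 6, 0, 6, 3]
j=2: 6<11, xs[2] = 11+2 = 13 → [9, 11, 13, 0, 6, 3]
j=3: 0<13, xs[3] = 13+2 = 15 → [9, 11, 13, 15, 6, 3]
j=4: 6<15, xs[4] = 15+2 = 17 → [9, 11, 13, 15, 17, 3]
j=5: 3<17, xs[5] = 17+2 = 19 → [9, 11, 13, 15, 17, 19]
sum = 84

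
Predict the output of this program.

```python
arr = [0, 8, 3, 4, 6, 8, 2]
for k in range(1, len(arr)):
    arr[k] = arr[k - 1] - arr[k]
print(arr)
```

k=1: arr[1] = 0-8 = -8 → [0, -8, 3, 4, 6, 8, 2]
k=2: arr[2] = (-8)-3 = -11 → [0, -8, -11, 4, 6, 8, 2]
k=3: arr[3] = (-11)-4 = -15 → [0, -8, -11, -15, 6, 8, 2]
k=4: arr[4] = (-15)-6 = -21 → [0, -8, -11, -15, -21, 8, 2]
k=5: arr[5] = (-21)-8 = -29 → [0, -8, -11, -15, -21, -29, 2]
k=6: arr[6] = (-29)-2 = -31 → [0, -8, -11, -15, -21, -29, -31]

[0, -8, -11, -15, -21, -29, -31]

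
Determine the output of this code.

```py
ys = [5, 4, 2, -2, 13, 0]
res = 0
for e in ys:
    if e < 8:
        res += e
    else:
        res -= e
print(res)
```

e=5: <8, res = 0+5 = 5
e=4: <8, res = 5+4 = 9
e=2: <8, res = 9+2 = 11
e=-2: <8, res = 11+(-2) = 9
e=13: not <8, res = 9-13 = -4
e=0: <8, res = (-4)+0 = -4

-4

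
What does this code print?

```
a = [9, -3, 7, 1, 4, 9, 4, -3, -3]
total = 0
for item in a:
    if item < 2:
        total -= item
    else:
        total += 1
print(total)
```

13

item=9: not <2, total = 0+1 = 1
item=-3: <2, total = 1-(-3) = 4
item=7: not <2, total = 4+1 = 5
item=1: <2, total = 5-1 = 4
item=4: not <2, total = 4+1 = 5
item=9: not <2, total = 5+1 = 6
item=4: not <2, total = 6+1 = 7
item=-3: <2, total = 7-(-3) = 10
item=-3: <2, total = 10-(-3) = 13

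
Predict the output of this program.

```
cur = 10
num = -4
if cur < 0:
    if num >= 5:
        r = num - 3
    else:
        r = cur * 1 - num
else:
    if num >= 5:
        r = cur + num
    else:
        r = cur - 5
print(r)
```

cur=10, num=-4
cur < 0 is False; num >= 5 is False
→ r = cur - 5 = 5

5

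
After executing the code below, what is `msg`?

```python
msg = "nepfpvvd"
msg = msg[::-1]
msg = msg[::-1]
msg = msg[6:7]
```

'v'

reverse → 'dvvpfpen'
reverse → 'nepfpvvd'
slice [6:7] → 'v'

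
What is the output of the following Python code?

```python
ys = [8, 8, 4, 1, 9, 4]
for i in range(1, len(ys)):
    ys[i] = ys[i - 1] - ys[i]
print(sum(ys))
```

-33

i=1: ys[1] = 8-8 = 0 → [8, 0, 4, 1, 9, 4]
i=2: ys[2] = 0-4 = -4 → [8, 0, -4, 1, 9, 4]
i=3: ys[3] = (-4)-1 = -5 → [8, 0, -4, -5, 9, 4]
i=4: ys[4] = (-5)-9 = -14 → [8, 0, -4, -5, -14, 4]
i=5: ys[5] = (-14)-4 = -18 → [8, 0, -4, -5, -14, -18]
sum = -33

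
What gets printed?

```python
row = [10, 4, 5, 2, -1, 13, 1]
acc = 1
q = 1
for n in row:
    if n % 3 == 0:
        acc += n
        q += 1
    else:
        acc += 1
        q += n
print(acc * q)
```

280

n=10: not %3==0, acc = 1+1 = 2; q=11
n=4: not %3==0, acc = 2+1 = 3; q=15
n=5: not %3==0, acc = 3+1 = 4; q=20
n=2: not %3==0, acc = 4+1 = 5; q=22
n=-1: not %3==0, acc = 5+1 = 6; q=21
n=13: not %3==0, acc = 6+1 = 7; q=34
n=1: not %3==0, acc = 7+1 = 8; q=35
acc*q = 8*35 = 280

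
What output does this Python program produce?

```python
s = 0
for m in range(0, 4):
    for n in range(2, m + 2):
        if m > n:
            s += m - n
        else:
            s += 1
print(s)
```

6

m=1,n=2: not 1>2, s = 0+1 = 1
m=2,n=2: not 2>2, s = 1+1 = 2
m=2,n=3: not 2>3, s = 2+1 = 3
m=3,n=2: 3>2, s = 3+1 = 4
m=3,n=3: not 3>3, s = 4+1 = 5
m=3,n=4: not 3>4, s = 5+1 = 6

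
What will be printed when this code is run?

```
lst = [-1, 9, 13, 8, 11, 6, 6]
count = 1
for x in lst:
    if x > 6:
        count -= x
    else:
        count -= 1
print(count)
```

-43

x=-1: not >6, count = 1-1 = 0
x=9: >6, count = 0-9 = -9
x=13: >6, count = (-9)-13 = -22
x=8: >6, count = (-22)-8 = -30
x=11: >6, count = (-30)-11 = -41
x=6: not >6, count = (-41)-1 = -42
x=6: not >6, count = (-42)-1 = -43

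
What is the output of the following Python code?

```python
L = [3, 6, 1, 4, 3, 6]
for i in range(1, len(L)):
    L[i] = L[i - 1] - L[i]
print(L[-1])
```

-17

i=1: L[1] = 3-6 = -3 → [3, -3, 1, 4, 3, 6]
i=2: L[2] = (-3)-1 = -4 → [3, -3, -4, 4, 3, 6]
i=3: L[3] = (-4)-4 = -8 → [3, -3, -4, -8, 3, 6]
i=4: L[4] = (-8)-3 = -11 → [3, -3, -4, -8, -11, 6]
i=5: L[5] = (-11)-6 = -17 → [3, -3, -4, -8, -11, -17]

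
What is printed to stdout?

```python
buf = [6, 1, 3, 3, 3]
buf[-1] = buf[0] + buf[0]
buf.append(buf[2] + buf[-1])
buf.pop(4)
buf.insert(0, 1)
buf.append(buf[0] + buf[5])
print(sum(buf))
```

45

buf[-1] = buf[0]+buf[0] = 6+6 = 12 → [6, 1, 3, 3, 12]
append buf[2]+buf[-1] = 3+12 = 15 → [6, 1, 3, 3, 12, 15]
pop(4) removes 12 → [6, 1, 3, 3, 15]
insert 1 at 0 → [1, 6, 1, 3, 3, 15]
append buf[0]+buf[5] = 1+15 = 16 → [1, 6, 1, 3, 3, 15, 16]
sum = 45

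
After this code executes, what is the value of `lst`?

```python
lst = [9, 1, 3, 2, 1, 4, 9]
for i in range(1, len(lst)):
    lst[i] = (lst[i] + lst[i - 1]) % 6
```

i=1: lst[1] = (1+9)%6 = 4 → [9, 4, 3, 2, 1, 4, 9]
i=2: lst[2] = (3+4)%6 = 1 → [9, 4, 1, 2, 1, 4, 9]
i=3: lst[3] = (2+1)%6 = 3 → [9, 4, 1, 3, 1, 4, 9]
i=4: lst[4] = (1+3)%6 = 4 → [9, 4, 1, 3, 4, 4, 9]
i=5: lst[5] = (4+4)%6 = 2 → [9, 4, 1, 3, 4, 2, 9]
i=6: lst[6] = (9+2)%6 = 5 → [9, 4, 1, 3, 4, 2, 5]

[9, 4, 1, 3, 4, 2, 5]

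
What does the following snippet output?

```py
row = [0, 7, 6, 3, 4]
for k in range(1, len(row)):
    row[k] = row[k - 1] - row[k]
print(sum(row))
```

-56

k=1: row[1] = 0-7 = -7 → [0, -7, 6, 3, 4]
k=2: row[2] = (-7)-6 = -13 → [0, -7, -13, 3, 4]
k=3: row[3] = (-13)-3 = -16 → [0, -7, -13, -16, 4]
k=4: row[4] = (-16)-4 = -20 → [0, -7, -13, -16, -20]
sum = -56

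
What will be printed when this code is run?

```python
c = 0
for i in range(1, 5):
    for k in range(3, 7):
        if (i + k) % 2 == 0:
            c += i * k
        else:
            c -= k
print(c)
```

i=1,k=3: even sum, c = 0+3 = 3
i=1,k=4: odd sum, c = 3-4 = -1
i=1,k=5: even sum, c = (-1)+5 = 4
i=1,k=6: odd sum, c = 4-6 = -2
i=2,k=3: odd sum, c = (-2)-3 = -5
i=2,k=4: even sum, c = (-5)+8 = 3
i=2,k=5: odd sum, c = 3-5 = -2
i=2,k=6: even sum, c = (-2)+12 = 10
i=3,k=3: even sum, c = 10+9 = 19
i=3,k=4: odd sum, c = 19-4 = 15
i=3,k=5: even sum, c = 15+15 = 30
i=3,k=6: odd sum, c = 30-6 = 24
i=4,k=3: odd sum, c = 24-3 = 21
i=4,k=4: even sum, c = 21+16 = 37
i=4,k=5: odd sum, c = 37-5 = 32
i=4,k=6: even sum, c = 32+24 = 56

56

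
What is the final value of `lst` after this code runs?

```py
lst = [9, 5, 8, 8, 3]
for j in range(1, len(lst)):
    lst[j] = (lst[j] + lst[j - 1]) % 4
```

j=1: lst[1] = (5+9)%4 = 2 → [9, 2, 8, 8, 3]
j=2: lst[2] = (8+2)%4 = 2 → [9, 2, 2, 8, 3]
j=3: lst[3] = (8+2)%4 = 2 → [9, 2, 2, 2, 3]
j=4: lst[4] = (3+2)%4 = 1 → [9, 2, 2, 2, 1]

[9, 2, 2, 2, 1]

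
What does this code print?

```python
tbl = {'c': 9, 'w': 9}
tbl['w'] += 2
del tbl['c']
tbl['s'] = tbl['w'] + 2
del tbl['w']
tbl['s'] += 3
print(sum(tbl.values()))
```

16

tbl['w'] = 9+2 = 11 → {'c': 9, 'w': 11}
del 'c' → {'w': 11}
tbl['s'] = tbl['w']+2 = 13 → {'w': 11, 's': 13}
del 'w' → {'s': 13}
tbl['s'] = 13+3 = 16 → {'s': 16}
sum of values = 16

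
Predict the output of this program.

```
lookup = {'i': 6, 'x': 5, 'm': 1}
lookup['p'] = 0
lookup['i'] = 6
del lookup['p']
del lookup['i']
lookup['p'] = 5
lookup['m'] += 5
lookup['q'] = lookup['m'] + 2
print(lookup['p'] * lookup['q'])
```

lookup['p'] = 0 → {'i': 6, 'x': 5, 'm': 1, 'p': 0}
lookup['i'] = 6 → {'i': 6, 'x': 5, 'm': 1, 'p': 0}
del 'p' → {'i': 6, 'x': 5, 'm': 1}
del 'i' → {'x': 5, 'm': 1}
lookup['p'] = 5 → {'x': 5, 'm': 1, 'p': 5}
lookup['m'] = 1+5 = 6 → {'x': 5, 'm': 6, 'p': 5}
lookup['q'] = lookup['m']+2 = 8 → {'x': 5, 'm': 6, 'p': 5, 'q': 8}
lookup['p']*lookup['q'] = 5*8 = 40

40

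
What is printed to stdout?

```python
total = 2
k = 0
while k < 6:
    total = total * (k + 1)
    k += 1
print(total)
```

k=0: total = 2*1 = 2
k=1: total = 2*2 = 4
k=2: total = 4*3 = 12
k=3: total = 12*4 = 48
k=4: total = 48*5 = 240
k=5: total = 240*6 = 1440

1440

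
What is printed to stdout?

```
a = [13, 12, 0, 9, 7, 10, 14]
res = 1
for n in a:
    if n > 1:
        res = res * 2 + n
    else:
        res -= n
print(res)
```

n=13: >1, res = 1*2+13 = 15
n=12: >1, res = 15*2+12 = 42
n=0: not >1, res = 42-0 = 42
n=9: >1, res = 42*2+9 = 93
n=7: >1, res = 93*2+7 = 193
n=10: >1, res = 193*2+10 = 396
n=14: >1, res = 396*2+14 = 806

806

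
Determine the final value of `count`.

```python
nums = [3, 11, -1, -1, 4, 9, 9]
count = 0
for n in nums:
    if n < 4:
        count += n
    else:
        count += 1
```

5

n=3: <4, count = 0+3 = 3
n=11: not <4, count = 3+1 = 4
n=-1: <4, count = 4+(-1) = 3
n=-1: <4, count = 3+(-1) = 2
n=4: not <4, count = 2+1 = 3
n=9: not <4, count = 3+1 = 4
n=9: not <4, count = 4+1 = 5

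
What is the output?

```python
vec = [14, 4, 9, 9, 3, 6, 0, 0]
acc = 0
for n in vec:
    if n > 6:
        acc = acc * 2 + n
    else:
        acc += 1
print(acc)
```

n=14: >6, acc = 0*2+14 = 14
n=4: not >6, acc = 14+1 = 15
n=9: >6, acc = 15*2+9 = 39
n=9: >6, acc = 39*2+9 = 87
n=3: not >6, acc = 87+1 = 88
n=6: not >6, acc = 88+1 = 89
n=0: not >6, acc = 89+1 = 90
n=0: not >6, acc = 90+1 = 91

91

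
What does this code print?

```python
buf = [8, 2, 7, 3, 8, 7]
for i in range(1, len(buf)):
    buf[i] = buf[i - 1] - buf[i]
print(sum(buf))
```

-22

i=1: buf[1] = 8-2 = 6 → [8, 6, 7, 3, 8, 7]
i=2: buf[2] = 6-7 = -1 → [8, 6, -1, 3, 8, 7]
i=3: buf[3] = (-1)-3 = -4 → [8, 6, -1, -4, 8, 7]
i=4: buf[4] = (-4)-8 = -12 → [8, 6, -1, -4, -12, 7]
i=5: buf[5] = (-12)-7 = -19 → [8, 6, -1, -4, -12, -19]
sum = -22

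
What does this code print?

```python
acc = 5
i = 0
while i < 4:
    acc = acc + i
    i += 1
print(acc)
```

11

i=0: acc = 5+0 = 5
i=1: acc = 5+1 = 6
i=2: acc = 6+2 = 8
i=3: acc = 8+3 = 11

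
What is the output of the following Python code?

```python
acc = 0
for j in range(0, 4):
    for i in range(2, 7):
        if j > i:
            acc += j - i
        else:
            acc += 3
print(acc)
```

j=0,i=2: not 0>2, acc = 0+3 = 3
j=0,i=3: not 0>3, acc = 3+3 = 6
j=0,i=4: not 0>4, acc = 6+3 = 9
j=0,i=5: not 0>5, acc = 9+3 = 12
j=0,i=6: not 0>6, acc = 12+3 = 15
j=1,i=2: not 1>2, acc = 15+3 = 18
j=1,i=3: not 1>3, acc = 18+3 = 21
j=1,i=4: not 1>4, acc = 21+3 = 24
j=1,i=5: not 1>5, acc = 24+3 = 27
j=1,i=6: not 1>6, acc = 27+3 = 30
j=2,i=2: not 2>2, acc = 30+3 = 33
j=2,i=3: not 2>3, acc = 33+3 = 36
j=2,i=4: not 2>4, acc = 36+3 = 39
j=2,i=5: not 2>5, acc = 39+3 = 42
j=2,i=6: not 2>6, acc = 42+3 = 45
j=3,i=2: 3>2, acc = 45+1 = 46
j=3,i=3: not 3>3, acc = 46+3 = 49
j=3,i=4: not 3>4, acc = 49+3 = 52
j=3,i=5: not 3>5, acc = 52+3 = 55
j=3,i=6: not 3>6, acc = 55+3 = 58

58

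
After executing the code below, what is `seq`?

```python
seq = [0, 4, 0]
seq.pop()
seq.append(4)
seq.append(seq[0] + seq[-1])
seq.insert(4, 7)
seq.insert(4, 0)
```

pop() removes 0 → [0, 4]
append 4 → [0, 4, 4]
append seq[0]+seq[-1] = 0+4 = 4 → [0, 4, 4, 4]
insert 7 at 4 → [0, 4, 4, 4, 7]
insert 0 at 4 → [0, 4, 4, 4, 0, 7]

[0, 4, 4, 4, 0, 7]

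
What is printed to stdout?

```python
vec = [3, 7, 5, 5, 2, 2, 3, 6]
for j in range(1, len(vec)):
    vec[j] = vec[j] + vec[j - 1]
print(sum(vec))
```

j=1: vec[1] = 7+3 = 10 → [3, 10, 5, 5, 2, 2, 3, 6]
j=2: vec[2] = 5+10 = 15 → [3, 10, 15, 5, 2, 2, 3, 6]
j=3: vec[3] = 5+15 = 20 → [3, 10, 15, 20, 2, 2, 3, 6]
j=4: vec[4] = 2+20 = 22 → [3, 10, 15, 20, 22, 2, 3, 6]
j=5: vec[5] = 2+22 = 24 → [3, 10, 15, 20, 22, 24, 3, 6]
j=6: vec[6] = 3+24 = 27 → [3, 10, 15, 20, 22, 24, 27, 6]
j=7: vec[7] = 6+27 = 33 → [3, 10, 15, 20, 22, 24, 27, 33]
sum = 154

154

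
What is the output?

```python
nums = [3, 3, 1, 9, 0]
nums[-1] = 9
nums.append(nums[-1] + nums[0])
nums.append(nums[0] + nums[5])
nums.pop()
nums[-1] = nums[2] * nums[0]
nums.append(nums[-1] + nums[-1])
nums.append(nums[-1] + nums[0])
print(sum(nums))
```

nums[-1] = 9 → [3, 3, 1, 9, 9]
append nums[-1]+nums[0] = 9+3 = 12 → [3, 3, 1, 9, 9, 12]
append nums[0]+nums[5] = 3+12 = 15 → [3, 3, 1, 9, 9, 12, 15]
pop() removes 15 → [3, 3, 1, 9, 9, 12]
nums[-1] = nums[2]*nums[0] = 1*3 = 3 → [3, 3, 1, 9, 9, 3]
append nums[-1]+nums[-1] = 3+3 = 6 → [3, 3, 1, 9, 9, 3, 6]
append nums[-1]+nums[0] = 6+3 = 9 → [3, 3, 1, 9, 9, 3, 6, 9]
sum = 43

43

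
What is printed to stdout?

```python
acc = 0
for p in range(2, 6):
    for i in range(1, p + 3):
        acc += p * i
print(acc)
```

289

p=2,i=1: acc = 0+2 = 2
p=2,i=2: acc = 2+4 = 6
p=2,i=3: acc = 6+6 = 12
p=2,i=4: acc = 12+8 = 20
p=3,i=1: acc = 20+3 = 23
p=3,i=2: acc = 23+6 = 29
p=3,i=3: acc = 29+9 = 38
p=3,i=4: acc = 38+12 = 50
p=3,i=5: acc = 50+15 = 65
p=4,i=1: acc = 65+4 = 69
p=4,i=2: acc = 69+8 = 77
p=4,i=3: acc = 77+12 = 89
p=4,i=4: acc = 89+16 = 105
p=4,i=5: acc = 105+20 = 125
p=4,i=6: acc = 125+24 = 149
p=5,i=1: acc = 149+5 = 154
p=5,i=2: acc = 154+10 = 164
p=5,i=3: acc = 164+15 = 179
p=5,i=4: acc = 179+20 = 199
p=5,i=5: acc = 199+25 = 224
p=5,i=6: acc = 224+30 = 254
p=5,i=7: acc = 254+35 = 289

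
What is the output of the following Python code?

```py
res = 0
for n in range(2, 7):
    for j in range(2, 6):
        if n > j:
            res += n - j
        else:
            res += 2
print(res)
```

n=2,j=2: not 2>2, res = 0+2 = 2
n=2,j=3: not 2>3, res = 2+2 = 4
n=2,j=4: not 2>4, res = 4+2 = 6
n=2,j=5: not 2>5, res = 6+2 = 8
n=3,j=2: 3>2, res = 8+1 = 9
n=3,j=3: not 3>3, res = 9+2 = 11
n=3,j=4: not 3>4, res = 11+2 = 13
n=3,j=5: not 3>5, res = 13+2 = 15
n=4,j=2: 4>2, res = 15+2 = 17
n=4,j=3: 4>3, res = 17+1 = 18
n=4,j=4: not 4>4, res = 18+2 = 20
n=4,j=5: not 4>5, res = 20+2 = 22
n=5,j=2: 5>2, res = 22+3 = 25
n=5,j=3: 5>3, res = 25+2 = 27
n=5,j=4: 5>4, res = 27+1 = 28
n=5,j=5: not 5>5, res = 28+2 = 30
n=6,j=2: 6>2, res = 30+4 = 34
n=6,j=3: 6>3, res = 34+3 = 37
n=6,j=4: 6>4, res = 37+2 = 39
n=6,j=5: 6>5, res = 39+1 = 40

40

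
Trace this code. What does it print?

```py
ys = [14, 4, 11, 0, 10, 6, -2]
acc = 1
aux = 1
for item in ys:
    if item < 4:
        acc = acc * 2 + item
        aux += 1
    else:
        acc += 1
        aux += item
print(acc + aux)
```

item=14: not <4, acc = 1+1 = 2; aux=15
item=4: not <4, acc = 2+1 = 3; aux=19
item=11: not <4, acc = 3+1 = 4; aux=30
item=0: <4, acc = 4*2+0 = 8; aux=31
item=10: not <4, acc = 8+1 = 9; aux=41
item=6: not <4, acc = 9+1 = 10; aux=47
item=-2: <4, acc = 10*2+(-2) = 18; aux=48
acc+aux = 18+48 = 66

66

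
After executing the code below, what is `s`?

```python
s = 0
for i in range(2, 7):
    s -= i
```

i=2: s = 0-2 = -2
i=3: s = (-2)-3 = -5
i=4: s = (-5)-4 = -9
i=5: s = (-9)-5 = -14
i=6: s = (-14)-6 = -20

-20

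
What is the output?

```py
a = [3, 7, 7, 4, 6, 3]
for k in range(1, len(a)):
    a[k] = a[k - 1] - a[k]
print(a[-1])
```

k=1: a[1] = 3-7 = -4 → [3, -4, 7, 4, 6, 3]
k=2: a[2] = (-4)-7 = -11 → [3, -4, -11, 4, 6, 3]
k=3: a[3] = (-11)-4 = -15 → [3, -4, -11, -15, 6, 3]
k=4: a[4] = (-15)-6 = -21 → [3, -4, -11, -15, -21, 3]
k=5: a[5] = (-21)-3 = -24 → [3, -4, -11, -15, -21, -24]

-24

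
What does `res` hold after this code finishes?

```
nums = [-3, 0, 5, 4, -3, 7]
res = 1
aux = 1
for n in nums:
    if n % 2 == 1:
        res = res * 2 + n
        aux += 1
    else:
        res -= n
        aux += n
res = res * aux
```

n=-3: odd, res = 1*2+(-3) = -1; aux=2
n=0: not odd, res = (-1)-0 = -1; aux=2
n=5: odd, res = (-1)*2+5 = 3; aux=3
n=4: not odd, res = 3-4 = -1; aux=7
n=-3: odd, res = (-1)*2+(-3) = -5; aux=8
n=7: odd, res = (-5)*2+7 = -3; aux=9
res*aux = (-3)*9 = -27

-27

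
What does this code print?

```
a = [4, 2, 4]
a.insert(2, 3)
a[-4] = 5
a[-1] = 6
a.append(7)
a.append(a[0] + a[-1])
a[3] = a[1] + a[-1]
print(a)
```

[5, 2, 3, 14, 7, 12]

insert 3 at 2 → [4, 2, 3, 4]
a[-4] = 5 → [5, 2, 3, 4]
a[-1] = 6 → [5, 2, 3, 6]
append 7 → [5, 2, 3, 6, 7]
append a[0]+a[-1] = 5+7 = 12 → [5, 2, 3, 6, 7, 12]
a[3] = a[1]+a[-1] = 2+12 = 14 → [5, 2, 3, 14, 7, 12]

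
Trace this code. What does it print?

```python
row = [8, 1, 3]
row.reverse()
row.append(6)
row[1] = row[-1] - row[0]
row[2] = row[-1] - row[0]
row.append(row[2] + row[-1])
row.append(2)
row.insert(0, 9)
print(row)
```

reverse → [3, 1, 8]
append 6 → [3, 1, 8, 6]
row[1] = row[-1]-row[0] = 6-3 = 3 → [3, 3, 8, 6]
row[2] = row[-1]-row[0] = 6-3 = 3 → [3, 3, 3, 6]
append row[2]+row[-1] = 3+6 = 9 → [3, 3, 3, 6, 9]
append 2 → [3, 3, 3, 6, 9, 2]
insert 9 at 0 → [9, 3, 3, 3, 6, 9, 2]

[9, 3, 3, 3, 6, 9, 2]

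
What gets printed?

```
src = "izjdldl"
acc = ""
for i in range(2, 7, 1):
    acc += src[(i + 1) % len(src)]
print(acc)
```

dldli

i=2: add src[3]='d' → 'd'
i=3: add src[4]='l' → 'dl'
i=4: add src[5]='d' → 'dld'
i=5: add src[6]='l' → 'dldl'
i=6: add src[0]='i' → 'dldli'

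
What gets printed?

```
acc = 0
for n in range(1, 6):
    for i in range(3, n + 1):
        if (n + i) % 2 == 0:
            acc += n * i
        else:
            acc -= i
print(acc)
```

n=3,i=3: even sum, acc = 0+9 = 9
n=4,i=3: odd sum, acc = 9-3 = 6
n=4,i=4: even sum, acc = 6+16 = 22
n=5,i=3: even sum, acc = 22+15 = 37
n=5,i=4: odd sum, acc = 37-4 = 33
n=5,i=5: even sum, acc = 33+25 = 58

58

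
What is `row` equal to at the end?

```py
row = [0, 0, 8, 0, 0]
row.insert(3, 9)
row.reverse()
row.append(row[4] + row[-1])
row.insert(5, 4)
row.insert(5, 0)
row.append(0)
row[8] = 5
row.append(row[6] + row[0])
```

[0, 0, 9, 8, 0, 0, 4, 0, 5, 0, 4]

insert 9 at 3 → [0, 0, 8, 9, 0, 0]
reverse → [0, 0, 9, 8, 0, 0]
append row[4]+row[-1] = 0+0 = 0 → [0, 0, 9, 8, 0, 0, 0]
insert 4 at 5 → [0, 0, 9, 8, 0, 4, 0, 0]
insert 0 at 5 → [0, 0, 9, 8, 0, 0, 4, 0, 0]
append 0 → [0, 0, 9, 8, 0, 0, 4, 0, 0, 0]
row[8] = 5 → [0, 0, 9, 8, 0, 0, 4, 0, 5, 0]
append row[6]+row[0] = 4+0 = 4 → [0, 0, 9, 8, 0, 0, 4, 0, 5, 0, 4]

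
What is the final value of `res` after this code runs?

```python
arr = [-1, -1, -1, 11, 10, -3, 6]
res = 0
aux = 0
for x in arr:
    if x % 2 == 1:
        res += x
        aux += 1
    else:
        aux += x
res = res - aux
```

-16

x=-1: odd, res = 0+(-1) = -1; aux=1
x=-1: odd, res = (-1)+(-1) = -2; aux=2
x=-1: odd, res = (-2)+(-1) = -3; aux=3
x=11: odd, res = (-3)+11 = 8; aux=4
x=10: not odd; aux=14
x=-3: odd, res = 8+(-3) = 5; aux=15
x=6: not odd; aux=21
res-aux = 5-21 = -16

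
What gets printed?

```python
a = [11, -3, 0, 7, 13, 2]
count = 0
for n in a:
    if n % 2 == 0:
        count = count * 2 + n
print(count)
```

n=11: not even
n=-3: not even
n=0: even, count = 0*2+0 = 0
n=7: not even
n=13: not even
n=2: even, count = 0*2+2 = 2

2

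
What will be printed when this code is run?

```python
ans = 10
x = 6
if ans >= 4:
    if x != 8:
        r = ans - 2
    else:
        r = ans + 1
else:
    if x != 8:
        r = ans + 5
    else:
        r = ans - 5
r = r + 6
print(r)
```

14

ans=10, x=6
ans >= 4 is True; x != 8 is True
→ r = ans - 2 = 8
r = 8+6 = 14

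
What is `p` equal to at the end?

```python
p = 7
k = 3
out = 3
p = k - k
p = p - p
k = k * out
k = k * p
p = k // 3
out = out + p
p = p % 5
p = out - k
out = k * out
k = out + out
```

p = 3-3 = 0
p = 0-0 = 0
k = 3*3 = 9
k = 9*0 = 0
p = 0//3 = 0
out = 3+0 = 3
p = 0%5 = 0
p = 3-0 = 3
out = 0*3 = 0
k = 0+0 = 0

3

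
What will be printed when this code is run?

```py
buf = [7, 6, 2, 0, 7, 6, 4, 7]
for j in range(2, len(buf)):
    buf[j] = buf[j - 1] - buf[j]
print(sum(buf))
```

j=2: buf[2] = 6-2 = 4 → [7, 6, 4, 0, 7, 6, 4, 7]
j=3: buf[3] = 4-0 = 4 → [7, 6, 4, 4, 7, 6, 4, 7]
j=4: buf[4] = 4-7 = -3 → [7, 6, 4, 4, -3, 6, 4, 7]
j=5: buf[5] = (-3)-6 = -9 → [7, 6, 4, 4, -3, -9, 4, 7]
j=6: buf[6] = (-9)-4 = -13 → [7, 6, 4, 4, -3, -9, -13, 7]
j=7: buf[7] = (-13)-7 = -20 → [7, 6, 4, 4, -3, -9, -13, -20]
sum = -24

-24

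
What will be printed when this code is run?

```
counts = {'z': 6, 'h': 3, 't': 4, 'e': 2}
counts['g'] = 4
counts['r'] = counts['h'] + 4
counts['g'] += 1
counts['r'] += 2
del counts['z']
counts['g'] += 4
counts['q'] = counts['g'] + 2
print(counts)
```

{'h': 3, 't': 4, 'e': 2, 'g': 9, 'r': 9, 'q': 11}

counts['g'] = 4 → {'z': 6, 'h': 3, 't': 4, 'e': 2, 'g': 4}
counts['r'] = counts['h']+4 = 7 → {'z': 6, 'h': 3, 't': 4, 'e': 2, 'g': 4, 'r': 7}
counts['g'] = 4+1 = 5 → {'z': 6, 'h': 3, 't': 4, 'e': 2, 'g': 5, 'r': 7}
counts['r'] = 7+2 = 9 → {'z': 6, 'h': 3, 't': 4, 'e': 2, 'g': 5, 'r': 9}
del 'z' → {'h': 3, 't': 4, 'e': 2, 'g': 5, 'r': 9}
counts['g'] = 5+4 = 9 → {'h': 3, 't': 4, 'e': 2, 'g': 9, 'r': 9}
counts['q'] = counts['g']+2 = 11 → {'h': 3, 't': 4, 'e': 2, 'g': 9, 'r': 9, 'q': 11}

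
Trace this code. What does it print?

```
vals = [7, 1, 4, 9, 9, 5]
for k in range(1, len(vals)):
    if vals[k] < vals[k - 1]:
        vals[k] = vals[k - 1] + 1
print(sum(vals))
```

k=1: 1<7, vals[1] = 7+1 = 8 → [7, 8, 4, 9, 9, 5]
k=2: 4<8, vals[2] = 8+1 = 9 → [7, 8, 9, 9, 9, 5]
k=3: 9>=9, unchanged → [7, 8, 9, 9, 9, 5]
k=4: 9>=9, unchanged → [7, 8, 9, 9, 9, 5]
k=5: 5<9, vals[5] = 9+1 = 10 → [7, 8, 9, 9, 9, 10]
sum = 52

52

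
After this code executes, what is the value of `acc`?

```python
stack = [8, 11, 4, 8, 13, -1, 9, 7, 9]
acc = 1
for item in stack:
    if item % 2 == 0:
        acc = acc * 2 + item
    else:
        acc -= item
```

item=8: even, acc = 1*2+8 = 10
item=11: not even, acc = 10-11 = -1
item=4: even, acc = (-1)*2+4 = 2
item=8: even, acc = 2*2+8 = 12
item=13: not even, acc = 12-13 = -1
item=-1: not even, acc = (-1)-(-1) = 0
item=9: not even, acc = 0-9 = -9
item=7: not even, acc = (-9)-7 = -16
item=9: not even, acc = (-16)-9 = -25

-25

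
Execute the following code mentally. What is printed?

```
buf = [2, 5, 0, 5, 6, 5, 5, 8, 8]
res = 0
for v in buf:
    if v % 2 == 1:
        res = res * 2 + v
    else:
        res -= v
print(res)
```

3

v=2: not odd, res = 0-2 = -2
v=5: odd, res = (-2)*2+5 = 1
v=0: not odd, res = 1-0 = 1
v=5: odd, res = 1*2+5 = 7
v=6: not odd, res = 7-6 = 1
v=5: odd, res = 1*2+5 = 7
v=5: odd, res = 7*2+5 = 19
v=8: not odd, res = 19-8 = 11
v=8: not odd, res = 11-8 = 3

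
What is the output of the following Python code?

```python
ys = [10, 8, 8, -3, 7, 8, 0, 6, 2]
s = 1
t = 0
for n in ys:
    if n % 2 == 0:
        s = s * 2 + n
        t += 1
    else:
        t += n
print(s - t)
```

1219

n=10: even, s = 1*2+10 = 12; t=1
n=8: even, s = 12*2+8 = 32; t=2
n=8: even, s = 32*2+8 = 72; t=3
n=-3: not even; t=0
n=7: not even; t=7
n=8: even, s = 72*2+8 = 152; t=8
n=0: even, s = 152*2+0 = 304; t=9
n=6: even, s = 304*2+6 = 614; t=10
n=2: even, s = 614*2+2 = 1230; t=11
s-t = 1230-11 = 1219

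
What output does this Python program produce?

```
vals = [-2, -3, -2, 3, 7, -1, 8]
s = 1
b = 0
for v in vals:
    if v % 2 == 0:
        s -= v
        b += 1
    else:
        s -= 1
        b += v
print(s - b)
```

-16

v=-2: even, s = 1-(-2) = 3; b=1
v=-3: not even, s = 3-1 = 2; b=-2
v=-2: even, s = 2-(-2) = 4; b=-1
v=3: not even, s = 4-1 = 3; b=2
v=7: not even, s = 3-1 = 2; b=9
v=-1: not even, s = 2-1 = 1; b=8
v=8: even, s = 1-8 = -7; b=9
s-b = (-7)-9 = -16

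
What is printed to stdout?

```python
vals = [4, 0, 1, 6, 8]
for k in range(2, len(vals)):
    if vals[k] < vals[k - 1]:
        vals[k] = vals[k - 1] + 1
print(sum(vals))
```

k=2: 1>=0, unchanged → [4, 0, 1, 6, 8]
k=3: 6>=1, unchanged → [4, 0, 1, 6, 8]
k=4: 8>=6, unchanged → [4, 0, 1, 6, 8]
sum = 19

19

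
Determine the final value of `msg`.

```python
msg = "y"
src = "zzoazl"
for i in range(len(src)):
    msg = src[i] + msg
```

i=0: prepend 'z' → 'zy'
i=1: prepend 'z' → 'zzy'
i=2: prepend 'o' → 'ozzy'
i=3: prepend 'a' → 'aozzy'
i=4: prepend 'z' → 'zaozzy'
i=5: prepend 'l' → 'lzaozzy'

'lzaozzy'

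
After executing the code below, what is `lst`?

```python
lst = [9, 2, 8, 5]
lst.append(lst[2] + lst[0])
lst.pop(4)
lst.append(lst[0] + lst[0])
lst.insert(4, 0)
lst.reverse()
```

[18, 0, 5, 8, 2, 9]

append lst[2]+lst[0] = 8+9 = 17 → [9, 2, 8, 5, 17]
pop(4) removes 17 → [9, 2, 8, 5]
append lst[0]+lst[0] = 9+9 = 18 → [9, 2, 8, 5, 18]
insert 0 at 4 → [9, 2, 8, 5, 0, 18]
reverse → [18, 0, 5, 8, 2, 9]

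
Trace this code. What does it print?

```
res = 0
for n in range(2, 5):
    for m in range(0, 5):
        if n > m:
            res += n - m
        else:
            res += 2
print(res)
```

31

n=2,m=0: 2>0, res = 0+2 = 2
n=2,m=1: 2>1, res = 2+1 = 3
n=2,m=2: not 2>2, res = 3+2 = 5
n=2,m=3: not 2>3, res = 5+2 = 7
n=2,m=4: not 2>4, res = 7+2 = 9
n=3,m=0: 3>0, res = 9+3 = 12
n=3,m=1: 3>1, res = 12+2 = 14
n=3,m=2: 3>2, res = 14+1 = 15
n=3,m=3: not 3>3, res = 15+2 = 17
n=3,m=4: not 3>4, res = 17+2 = 19
n=4,m=0: 4>0, res = 19+4 = 23
n=4,m=1: 4>1, res = 23+3 = 26
n=4,m=2: 4>2, res = 26+2 = 28
n=4,m=3: 4>3, res = 28+1 = 29
n=4,m=4: not 4>4, res = 29+2 = 31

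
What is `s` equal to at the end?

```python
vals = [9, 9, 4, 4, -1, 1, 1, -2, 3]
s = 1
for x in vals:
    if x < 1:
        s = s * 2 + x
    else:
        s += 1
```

21

x=9: not <1, s = 1+1 = 2
x=9: not <1, s = 2+1 = 3
x=4: not <1, s = 3+1 = 4
x=4: not <1, s = 4+1 = 5
x=-1: <1, s = 5*2+(-1) = 9
x=1: not <1, s = 9+1 = 10
x=1: not <1, s = 10+1 = 11
x=-2: <1, s = 11*2+(-2) = 20
x=3: not <1, s = 20+1 = 21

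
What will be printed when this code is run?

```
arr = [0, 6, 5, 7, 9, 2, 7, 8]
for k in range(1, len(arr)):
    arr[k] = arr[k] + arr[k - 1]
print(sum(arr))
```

k=1: arr[1] = 6+0 = 6 → [0, 6, 5, 7, 9, 2, 7, 8]
k=2: arr[2] = 5+6 = 11 → [0, 6, 11, 7, 9, 2, 7, 8]
k=3: arr[3] = 7+11 = 18 → [0, 6, 11, 18, 9, 2, 7, 8]
k=4: arr[4] = 9+18 = 27 → [0, 6, 11, 18, 27, 2, 7, 8]
k=5: arr[5] = 2+27 = 29 → [0, 6, 11, 18, 27, 29, 7, 8]
k=6: arr[6] = 7+29 = 36 → [0, 6, 11, 18, 27, 29, 36, 8]
k=7: arr[7] = 8+36 = 44 → [0, 6, 11, 18, 27, 29, 36, 44]
sum = 171

171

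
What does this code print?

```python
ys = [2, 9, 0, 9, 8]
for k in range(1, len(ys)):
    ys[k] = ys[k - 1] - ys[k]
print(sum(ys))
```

k=1: ys[1] = 2-9 = -7 → [2, -7, 0, 9, 8]
k=2: ys[2] = (-7)-0 = -7 → [2, -7, -7, 9, 8]
k=3: ys[3] = (-7)-9 = -16 → [2, -7, -7, -16, 8]
k=4: ys[4] = (-16)-8 = -24 → [2, -7, -7, -16, -24]
sum = -52

-52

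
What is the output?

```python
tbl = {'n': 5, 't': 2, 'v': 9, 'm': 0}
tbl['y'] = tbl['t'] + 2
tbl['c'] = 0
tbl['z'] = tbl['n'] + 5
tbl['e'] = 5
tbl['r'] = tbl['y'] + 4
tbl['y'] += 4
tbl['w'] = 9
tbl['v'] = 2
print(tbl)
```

{'n': 5, 't': 2, 'v': 2, 'm': 0, 'y': 8, 'c': 0, 'z': 10, 'e': 5, 'r': 8, 'w': 9}

tbl['y'] = tbl['t']+2 = 4 → {'n': 5, 't': 2, 'v': 9, 'm': 0, 'y': 4}
tbl['c'] = 0 → {'n': 5, 't': 2, 'v': 9, 'm': 0, 'y': 4, 'c': 0}
tbl['z'] = tbl['n']+5 = 10 → {'n': 5, 't': 2, 'v': 9, 'm': 0, 'y': 4, 'c': 0, 'z': 10}
tbl['e'] = 5 → {'n': 5, 't': 2, 'v': 9, 'm': 0, 'y': 4, 'c': 0, 'z': 10, 'e': 5}
tbl['r'] = tbl['y']+4 = 8 → {'n': 5, 't': 2, 'v': 9, 'm': 0, 'y': 4, 'c': 0, 'z': 10, 'e': 5, 'r': 8}
tbl['y'] = 4+4 = 8 → {'n': 5, 't': 2, 'v': 9, 'm': 0, 'y': 8, 'c': 0, 'z': 10, 'e': 5, 'r': 8}
tbl['w'] = 9 → {'n': 5, 't': 2, 'v': 9, 'm': 0, 'y': 8, 'c': 0, 'z': 10, 'e': 5, 'r': 8, 'w': 9}
tbl['v'] = 2 → {'n': 5, 't': 2, 'v': 2, 'm': 0, 'y': 8, 'c': 0, 'z': 10, 'e': 5, 'r': 8, 'w': 9}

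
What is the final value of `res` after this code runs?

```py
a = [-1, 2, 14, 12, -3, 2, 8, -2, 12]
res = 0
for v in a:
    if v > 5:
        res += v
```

v=-1: not >5
v=2: not >5
v=14: >5, res = 0+14 = 14
v=12: >5, res = 14+12 = 26
v=-3: not >5
v=2: not >5
v=8: >5, res = 26+8 = 34
v=-2: not >5
v=12: >5, res = 34+12 = 46

46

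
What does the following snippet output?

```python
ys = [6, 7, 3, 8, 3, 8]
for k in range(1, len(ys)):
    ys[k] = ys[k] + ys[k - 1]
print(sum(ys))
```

k=1: ys[1] = 7+6 = 13 → [6, 13, 3, 8, 3, 8]
k=2: ys[2] = 3+13 = 16 → [6, 13, 16, 8, 3, 8]
k=3: ys[3] = 8+16 = 24 → [6, 13, 16, 24, 3, 8]
k=4: ys[4] = 3+24 = 27 → [6, 13, 16, 24, 27, 8]
k=5: ys[5] = 8+27 = 35 → [6, 13, 16, 24, 27, 35]
sum = 121

121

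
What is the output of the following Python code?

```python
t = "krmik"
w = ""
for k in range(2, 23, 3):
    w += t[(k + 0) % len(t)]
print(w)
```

k=2: add t[2]='m' → 'm'
k=5: add t[0]='k' → 'mk'
k=8: add t[3]='i' → 'mki'
k=11: add t[1]='r' → 'mkir'
k=14: add t[4]='k' → 'mkirk'
k=17: add t[2]='m' → 'mkirkm'
k=20: add t[0]='k' → 'mkirkmk'

mkirkmk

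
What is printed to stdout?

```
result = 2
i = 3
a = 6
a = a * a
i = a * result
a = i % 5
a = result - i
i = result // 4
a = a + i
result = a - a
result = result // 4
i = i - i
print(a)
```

-70

a = 6*6 = 36
i = 36*2 = 72
a = 72%5 = 2
a = 2-72 = -70
i = 2//4 = 0
a = (-70)+0 = -70
result = (-70)-(-70) = 0
result = 0//4 = 0
i = 0-0 = 0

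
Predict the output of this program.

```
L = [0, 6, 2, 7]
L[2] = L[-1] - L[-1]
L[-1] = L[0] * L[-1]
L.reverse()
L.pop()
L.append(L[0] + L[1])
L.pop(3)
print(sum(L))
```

6

L[2] = L[-1]-L[-1] = 7-7 = 0 → [0, 6, 0, 7]
L[-1] = L[0]*L[-1] = 0*7 = 0 → [0, 6, 0, 0]
reverse → [0, 0, 6, 0]
pop() removes 0 → [0, 0, 6]
append L[0]+L[1] = 0+0 = 0 → [0, 0, 6, 0]
pop(3) removes 0 → [0, 0, 6]
sum = 6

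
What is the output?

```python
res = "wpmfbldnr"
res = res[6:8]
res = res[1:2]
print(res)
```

slice [6:8] → 'dn'
slice [1:2] → 'n'

n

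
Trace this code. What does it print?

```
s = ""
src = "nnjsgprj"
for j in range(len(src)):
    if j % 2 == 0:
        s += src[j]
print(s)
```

j=0: add 'n' → 'n'
j=1: skip
j=2: add 'j' → 'nj'
j=3: skip
j=4: add 'g' → 'njg'
j=5: skip
j=6: add 'r' → 'njgr'
j=7: skip

njgr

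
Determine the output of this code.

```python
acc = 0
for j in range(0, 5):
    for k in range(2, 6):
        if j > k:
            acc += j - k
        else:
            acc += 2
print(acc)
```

38

j=0,k=2: not 0>2, acc = 0+2 = 2
j=0,k=3: not 0>3, acc = 2+2 = 4
j=0,k=4: not 0>4, acc = 4+2 = 6
j=0,k=5: not 0>5, acc = 6+2 = 8
j=1,k=2: not 1>2, acc = 8+2 = 10
j=1,k=3: not 1>3, acc = 10+2 = 12
j=1,k=4: not 1>4, acc = 12+2 = 14
j=1,k=5: not 1>5, acc = 14+2 = 16
j=2,k=2: not 2>2, acc = 16+2 = 18
j=2,k=3: not 2>3, acc = 18+2 = 20
j=2,k=4: not 2>4, acc = 20+2 = 22
j=2,k=5: not 2>5, acc = 22+2 = 24
j=3,k=2: 3>2, acc = 24+1 = 25
j=3,k=3: not 3>3, acc = 25+2 = 27
j=3,k=4: not 3>4, acc = 27+2 = 29
j=3,k=5: not 3>5, acc = 29+2 = 31
j=4,k=2: 4>2, acc = 31+2 = 33
j=4,k=3: 4>3, acc = 33+1 = 34
j=4,k=4: not 4>4, acc = 34+2 = 36
j=4,k=5: not 4>5, acc = 36+2 = 38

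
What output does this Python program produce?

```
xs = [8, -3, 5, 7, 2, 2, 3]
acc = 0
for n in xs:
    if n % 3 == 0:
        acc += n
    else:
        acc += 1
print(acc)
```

n=8: not %3==0, acc = 0+1 = 1
n=-3: %3==0, acc = 1+(-3) = -2
n=5: not %3==0, acc = (-2)+1 = -1
n=7: not %3==0, acc = (-1)+1 = 0
n=2: not %3==0, acc = 0+1 = 1
n=2: not %3==0, acc = 1+1 = 2
n=3: %3==0, acc = 2+3 = 5

5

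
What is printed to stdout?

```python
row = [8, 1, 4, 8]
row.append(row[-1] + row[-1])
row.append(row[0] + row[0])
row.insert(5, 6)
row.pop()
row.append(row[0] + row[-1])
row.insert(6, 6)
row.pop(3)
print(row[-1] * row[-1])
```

append row[-1]+row[-1] = 8+8 = 16 → [8, 1, 4, 8, 16]
append row[0]+row[0] = 8+8 = 16 → [8, 1, 4, 8, 16, 16]
insert 6 at 5 → [8, 1, 4, 8, 16, 6, 16]
pop() removes 16 → [8, 1, 4, 8, 16, 6]
append row[0]+row[-1] = 8+6 = 14 → [8, 1, 4, 8, 16, 6, 14]
insert 6 at 6 → [8, 1, 4, 8, 16, 6, 6, 14]
pop(3) removes 8 → [8, 1, 4, 16, 6, 6, 14]
row[-1]*row[-1] = 14*14 = 196

196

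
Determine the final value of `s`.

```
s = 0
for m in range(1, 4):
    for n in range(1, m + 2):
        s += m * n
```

m=1,n=1: s = 0+1 = 1
m=1,n=2: s = 1+2 = 3
m=2,n=1: s = 3+2 = 5
m=2,n=2: s = 5+4 = 9
m=2,n=3: s = 9+6 = 15
m=3,n=1: s = 15+3 = 18
m=3,n=2: s = 18+6 = 24
m=3,n=3: s = 24+9 = 33
m=3,n=4: s = 33+12 = 45

45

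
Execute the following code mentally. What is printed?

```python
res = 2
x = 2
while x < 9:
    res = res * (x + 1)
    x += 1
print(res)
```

x=2: res = 2*3 = 6
x=3: res = 6*4 = 24
x=4: res = 24*5 = 120
x=5: res = 120*6 = 720
x=6: res = 720*7 = 5040
x=7: res = 5040*8 = 40320
x=8: res = 40320*9 = 362880

362880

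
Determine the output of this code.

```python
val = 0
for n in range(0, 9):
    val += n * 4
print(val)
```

n=0: val = 0+0*4 = 0
n=1: val = 0+1*4 = 4
n=2: val = 4+2*4 = 12
n=3: val = 12+3*4 = 24
n=4: val = 24+4*4 = 40
n=5: val = 40+5*4 = 60
n=6: val = 60+6*4 = 84
n=7: val = 84+7*4 = 112
n=8: val = 112+8*4 = 144

144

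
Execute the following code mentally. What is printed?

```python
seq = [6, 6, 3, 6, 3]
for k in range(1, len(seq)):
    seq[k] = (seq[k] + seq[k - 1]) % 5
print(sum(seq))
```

13

k=1: seq[1] = (6+6)%5 = 2 → [6, 2, 3, 6, 3]
k=2: seq[2] = (3+2)%5 = 0 → [6, 2, 0, 6, 3]
k=3: seq[3] = (6+0)%5 = 1 → [6, 2, 0, 1, 3]
k=4: seq[4] = (3+1)%5 = 4 → [6, 2, 0, 1, 4]
sum = 13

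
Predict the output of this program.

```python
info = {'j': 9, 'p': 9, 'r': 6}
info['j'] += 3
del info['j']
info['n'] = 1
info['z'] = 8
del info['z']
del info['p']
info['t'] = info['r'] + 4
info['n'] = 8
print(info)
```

info['j'] = 9+3 = 12 → {'j': 12, 'p': 9, 'r': 6}
del 'j' → {'p': 9, 'r': 6}
info['n'] = 1 → {'p': 9, 'r': 6, 'n': 1}
info['z'] = 8 → {'p': 9, 'r': 6, 'n': 1, 'z': 8}
del 'z' → {'p': 9, 'r': 6, 'n': 1}
del 'p' → {'r': 6, 'n': 1}
info['t'] = info['r']+4 = 10 → {'r': 6, 'n': 1, 't': 10}
info['n'] = 8 → {'r': 6, 'n': 8, 't': 10}

{'r': 6, 'n': 8, 't': 10}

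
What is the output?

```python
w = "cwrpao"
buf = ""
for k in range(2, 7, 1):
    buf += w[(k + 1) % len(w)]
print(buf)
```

k=2: add w[3]='p' → 'p'
k=3: add w[4]='a' → 'pa'
k=4: add w[5]='o' → 'pao'
k=5: add w[0]='c' → 'paoc'
k=6: add w[1]='w' → 'paocw'

paocw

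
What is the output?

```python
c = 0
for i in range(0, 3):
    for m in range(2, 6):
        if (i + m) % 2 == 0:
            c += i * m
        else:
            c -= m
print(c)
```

-2

i=0,m=2: even sum, c = 0+0 = 0
i=0,m=3: odd sum, c = 0-3 = -3
i=0,m=4: even sum, c = (-3)+0 = -3
i=0,m=5: odd sum, c = (-3)-5 = -8
i=1,m=2: odd sum, c = (-8)-2 = -10
i=1,m=3: even sum, c = (-10)+3 = -7
i=1,m=4: odd sum, c = (-7)-4 = -11
i=1,m=5: even sum, c = (-11)+5 = -6
i=2,m=2: even sum, c = (-6)+4 = -2
i=2,m=3: odd sum, c = (-2)-3 = -5
i=2,m=4: even sum, c = (-5)+8 = 3
i=2,m=5: odd sum, c = 3-5 = -2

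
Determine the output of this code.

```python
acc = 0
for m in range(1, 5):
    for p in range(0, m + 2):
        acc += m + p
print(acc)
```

m=1,p=0: acc = 0+1 = 1
m=1,p=1: acc = 1+2 = 3
m=1,p=2: acc = 3+3 = 6
m=2,p=0: acc = 6+2 = 8
m=2,p=1: acc = 8+3 = 11
m=2,p=2: acc = 11+4 = 15
m=2,p=3: acc = 15+5 = 20
m=3,p=0: acc = 20+3 = 23
m=3,p=1: acc = 23+4 = 27
m=3,p=2: acc = 27+5 = 32
m=3,p=3: acc = 32+6 = 38
m=3,p=4: acc = 38+7 = 45
m=4,p=0: acc = 45+4 = 49
m=4,p=1: acc = 49+5 = 54
m=4,p=2: acc = 54+6 = 60
m=4,p=3: acc = 60+7 = 67
m=4,p=4: acc = 67+8 = 75
m=4,p=5: acc = 75+9 = 84

84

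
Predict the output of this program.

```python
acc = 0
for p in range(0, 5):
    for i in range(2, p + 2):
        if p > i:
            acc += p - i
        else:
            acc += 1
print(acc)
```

11

p=1,i=2: not 1>2, acc = 0+1 = 1
p=2,i=2: not 2>2, acc = 1+1 = 2
p=2,i=3: not 2>3, acc = 2+1 = 3
p=3,i=2: 3>2, acc = 3+1 = 4
p=3,i=3: not 3>3, acc = 4+1 = 5
p=3,i=4: not 3>4, acc = 5+1 = 6
p=4,i=2: 4>2, acc = 6+2 = 8
p=4,i=3: 4>3, acc = 8+1 = 9
p=4,i=4: not 4>4, acc = 9+1 = 10
p=4,i=5: not 4>5, acc = 10+1 = 11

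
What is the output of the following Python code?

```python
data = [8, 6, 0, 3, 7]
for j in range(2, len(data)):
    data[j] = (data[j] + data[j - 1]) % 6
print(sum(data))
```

21

j=2: data[2] = (0+6)%6 = 0 → [8, 6, 0, 3, 7]
j=3: data[3] = (3+0)%6 = 3 → [8, 6, 0, 3, 7]
j=4: data[4] = (7+3)%6 = 4 → [8, 6, 0, 3, 4]
sum = 21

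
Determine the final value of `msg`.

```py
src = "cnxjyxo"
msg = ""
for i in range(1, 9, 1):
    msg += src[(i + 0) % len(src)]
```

i=1: add src[1]='n' → 'n'
i=2: add src[2]='x' → 'nx'
i=3: add src[3]='j' → 'nxj'
i=4: add src[4]='y' → 'nxjy'
i=5: add src[5]='x' → 'nxjyx'
i=6: add src[6]='o' → 'nxjyxo'
i=7: add src[0]='c' → 'nxjyxoc'
i=8: add src[1]='n' → 'nxjyxocn'

'nxjyxocn'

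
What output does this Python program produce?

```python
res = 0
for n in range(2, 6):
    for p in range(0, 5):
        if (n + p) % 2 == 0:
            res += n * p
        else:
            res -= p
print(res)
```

48

n=2,p=0: even sum, res = 0+0 = 0
n=2,p=1: odd sum, res = 0-1 = -1
n=2,p=2: even sum, res = (-1)+4 = 3
n=2,p=3: odd sum, res = 3-3 = 0
n=2,p=4: even sum, res = 0+8 = 8
n=3,p=0: odd sum, res = 8-0 = 8
n=3,p=1: even sum, res = 8+3 = 11
n=3,p=2: odd sum, res = 11-2 = 9
n=3,p=3: even sum, res = 9+9 = 18
n=3,p=4: odd sum, res = 18-4 = 14
n=4,p=0: even sum, res = 14+0 = 14
n=4,p=1: odd sum, res = 14-1 = 13
n=4,p=2: even sum, res = 13+8 = 21
n=4,p=3: odd sum, res = 21-3 = 18
n=4,p=4: even sum, res = 18+16 = 34
n=5,p=0: odd sum, res = 34-0 = 34
n=5,p=1: even sum, res = 34+5 = 39
n=5,p=2: odd sum, res = 39-2 = 37
n=5,p=3: even sum, res = 37+15 = 52
n=5,p=4: odd sum, res = 52-4 = 48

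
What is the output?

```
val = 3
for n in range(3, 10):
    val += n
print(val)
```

n=3: val = 3+3 = 6
n=4: val = 6+4 = 10
n=5: val = 10+5 = 15
n=6: val = 15+6 = 21
n=7: val = 21+7 = 28
n=8: val = 28+8 = 36
n=9: val = 36+9 = 45

45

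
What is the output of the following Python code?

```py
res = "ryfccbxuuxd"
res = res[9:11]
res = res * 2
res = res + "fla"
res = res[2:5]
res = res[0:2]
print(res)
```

slice [9:11] → 'xd'
repeat ×2 → 'xdxd'
+ 'fla' → 'xdxdfla'
slice [2:5] → 'xdf'
slice [0:2] → 'xd'

xd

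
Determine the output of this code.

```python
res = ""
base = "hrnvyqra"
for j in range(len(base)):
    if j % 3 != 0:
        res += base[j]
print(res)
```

j=0: skip
j=1: add 'r' → 'r'
j=2: add 'n' → 'rn'
j=3: skip
j=4: add 'y' → 'rny'
j=5: add 'q' → 'rnyq'
j=6: skip
j=7: add 'a' → 'rnyqa'

rnyqa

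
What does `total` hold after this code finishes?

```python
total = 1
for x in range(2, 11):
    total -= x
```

-53

x=2: total = 1-2 = -1
x=3: total = (-1)-3 = -4
x=4: total = (-4)-4 = -8
x=5: total = (-8)-5 = -13
x=6: total = (-13)-6 = -19
x=7: total = (-19)-7 = -26
x=8: total = (-26)-8 = -34
x=9: total = (-34)-9 = -43
x=10: total = (-43)-10 = -53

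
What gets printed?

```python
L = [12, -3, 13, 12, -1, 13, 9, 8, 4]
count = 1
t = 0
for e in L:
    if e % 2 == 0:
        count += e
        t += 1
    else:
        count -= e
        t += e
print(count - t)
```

-29

e=12: even, count = 1+12 = 13; t=1
e=-3: not even, count = 13-(-3) = 16; t=-2
e=13: not even, count = 16-13 = 3; t=11
e=12: even, count = 3+12 = 15; t=12
e=-1: not even, count = 15-(-1) = 16; t=11
e=13: not even, count = 16-13 = 3; t=24
e=9: not even, count = 3-9 = -6; t=33
e=8: even, count = (-6)+8 = 2; t=34
e=4: even, count = 2+4 = 6; t=35
count-t = 6-35 = -29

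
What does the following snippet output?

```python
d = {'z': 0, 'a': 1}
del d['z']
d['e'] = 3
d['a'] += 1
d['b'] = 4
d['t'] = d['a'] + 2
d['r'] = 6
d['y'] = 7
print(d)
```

{'a': 2, 'e': 3, 'b': 4, 't': 4, 'r': 6, 'y': 7}

del 'z' → {'a': 1}
d['e'] = 3 → {'a': 1, 'e': 3}
d['a'] = 1+1 = 2 → {'a': 2, 'e': 3}
d['b'] = 4 → {'a': 2, 'e': 3, 'b': 4}
d['t'] = d['a']+2 = 4 → {'a': 2, 'e': 3, 'b': 4, 't': 4}
d['r'] = 6 → {'a': 2, 'e': 3, 'b': 4, 't': 4, 'r': 6}
d['y'] = 7 → {'a': 2, 'e': 3, 'b': 4, 't': 4, 'r': 6, 'y': 7}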